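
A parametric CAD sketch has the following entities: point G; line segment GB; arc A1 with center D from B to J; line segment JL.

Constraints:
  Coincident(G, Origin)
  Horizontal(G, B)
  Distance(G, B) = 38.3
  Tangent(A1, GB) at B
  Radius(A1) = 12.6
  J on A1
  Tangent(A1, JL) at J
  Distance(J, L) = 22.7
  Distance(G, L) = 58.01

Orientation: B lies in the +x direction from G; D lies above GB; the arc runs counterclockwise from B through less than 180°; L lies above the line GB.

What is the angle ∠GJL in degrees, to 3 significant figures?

91.2°

G is at the origin; GB is horizontal with |GB| = 38.3 and B on the +x side, so B = (38.3, 0.00). A1 meets GB tangentially, so DB is at right angles to GB, so D = B + (0, 12.6) = (38.3, 12.6). Since DJ ⟂ JL (tangency), |DL| = √(12.6² + 22.7²) = 26.0 regardless of where J sits on A1. So L lies on both circle(G, 58.01) and circle(D, 26.0); the above-GB intersection is L = (43.9, 38.0). J is the foot of the tangent from L: J = (50.4, 16.2).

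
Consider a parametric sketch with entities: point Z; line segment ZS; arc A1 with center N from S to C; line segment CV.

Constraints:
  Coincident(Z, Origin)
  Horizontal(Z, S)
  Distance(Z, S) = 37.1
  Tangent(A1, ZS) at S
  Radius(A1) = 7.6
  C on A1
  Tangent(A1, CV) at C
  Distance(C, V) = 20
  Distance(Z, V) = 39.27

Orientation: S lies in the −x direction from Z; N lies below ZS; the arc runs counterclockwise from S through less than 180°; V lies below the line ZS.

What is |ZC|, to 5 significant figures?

44.421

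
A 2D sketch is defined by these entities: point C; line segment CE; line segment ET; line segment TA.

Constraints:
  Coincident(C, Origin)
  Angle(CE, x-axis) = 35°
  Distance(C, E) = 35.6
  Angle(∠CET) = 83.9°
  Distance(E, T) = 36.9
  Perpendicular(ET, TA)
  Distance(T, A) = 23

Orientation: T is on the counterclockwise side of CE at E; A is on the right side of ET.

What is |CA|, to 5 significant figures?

67.135

C is at the origin; CE runs at 35.0° with length 35.6, so E = 35.6·(cos 35.0°, sin 35.0°) = (29.162, 20.419). ∠CET = 83.9°, so ET runs at 35.0° + (180° − 83.9°) = 131.10° from the x-axis; with |ET| = 36.9, T = E + 36.9·(cos 131.10°, sin 131.10°) = (4.9047, 48.226). ET ⟂ TA; with |TA| = 23.0 on the right of ET, A = T + 23.0·(0.75356, 0.65738) = (22.237, 63.345). Then |CA| = |A − C| = 67.135.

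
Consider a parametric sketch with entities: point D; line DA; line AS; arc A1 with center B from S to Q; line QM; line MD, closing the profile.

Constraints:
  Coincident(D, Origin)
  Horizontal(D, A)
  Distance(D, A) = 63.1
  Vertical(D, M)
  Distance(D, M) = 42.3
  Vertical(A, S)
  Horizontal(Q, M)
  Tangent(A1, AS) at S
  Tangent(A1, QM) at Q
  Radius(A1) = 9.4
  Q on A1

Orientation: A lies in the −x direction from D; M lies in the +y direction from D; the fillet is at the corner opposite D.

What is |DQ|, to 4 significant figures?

68.36

The virtual corner opposite D is at (-63.10, 42.30). A1 meets AS tangentially, so BS is at right angles to AS and since A1 is tangent to QM there, BQ ⟂ QM, with radius 9.4, so the center B sits 9.4 in from both sides at B = (-53.70, 32.90). That places the tangent points at S = (-63.10, 32.90) on AS and Q = (-53.70, 42.30) on QM. Then |DQ| = |Q − D| = 68.36.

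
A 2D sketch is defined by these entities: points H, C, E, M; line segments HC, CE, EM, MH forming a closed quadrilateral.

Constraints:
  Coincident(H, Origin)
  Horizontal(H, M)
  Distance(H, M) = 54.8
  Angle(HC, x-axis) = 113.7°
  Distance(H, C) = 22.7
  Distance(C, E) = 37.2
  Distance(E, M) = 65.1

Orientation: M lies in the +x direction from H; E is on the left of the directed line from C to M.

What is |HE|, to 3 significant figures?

52.1

H is at the origin; H and M share the same y with |HM| = 54.8 and M in +x, so M = (54.8, 0). HC runs at 113.7° with |HC| = 22.7, so C = (-9.12, 20.8). E is determined by |CE| = 37.2 and |EM| = 65.1 together: it lies at the intersection of circle(C, 37.2) and circle(M, 65.1). With |CM| = 67.2, the foot of the radical line on CM is 12.4 from C and the perpendicular offset is √(37.2² − 12.4²) = 35.1. Taking the left-of-CM solution: E = (13.5, 50.3).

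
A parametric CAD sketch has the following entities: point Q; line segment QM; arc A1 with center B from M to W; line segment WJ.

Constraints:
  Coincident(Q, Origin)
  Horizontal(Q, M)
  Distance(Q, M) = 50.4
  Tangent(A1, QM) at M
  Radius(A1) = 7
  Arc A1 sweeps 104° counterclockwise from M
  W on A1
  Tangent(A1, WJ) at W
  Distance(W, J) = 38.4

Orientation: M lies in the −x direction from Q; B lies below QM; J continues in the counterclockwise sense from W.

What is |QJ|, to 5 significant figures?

66.380

On A1, M sits at bearing 90° from B; a 104° counterclockwise sweep puts W at bearing 194°, so W = B + 7.0·(cos 194°, sin 194°) = (-57.192, -8.6935). The tangent condition forces BW to be normal to WJ, so WJ runs along (−sin 194°, cos 194°); with |WJ| = 38.4, J = (-47.902, -45.953). Then |QJ| = |J − Q| = 66.380.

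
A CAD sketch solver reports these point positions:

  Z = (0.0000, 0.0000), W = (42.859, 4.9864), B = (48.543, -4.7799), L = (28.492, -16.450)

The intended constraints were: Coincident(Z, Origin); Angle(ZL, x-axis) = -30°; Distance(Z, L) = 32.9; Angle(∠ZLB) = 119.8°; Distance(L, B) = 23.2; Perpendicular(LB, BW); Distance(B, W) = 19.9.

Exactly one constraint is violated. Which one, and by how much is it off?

Distance(B, W) = 19.9 — off by 8.60.

Z = (0.00, 0.00) ✓; ZL at -30.00° ✓; |ZL| = 32.90 ✓; ∠ZLB = 119.8° ✓; |LB| = 23.20 ✓; ∠(LB, BW) = 90.00° ✓; |BW| = 11.30 ✗.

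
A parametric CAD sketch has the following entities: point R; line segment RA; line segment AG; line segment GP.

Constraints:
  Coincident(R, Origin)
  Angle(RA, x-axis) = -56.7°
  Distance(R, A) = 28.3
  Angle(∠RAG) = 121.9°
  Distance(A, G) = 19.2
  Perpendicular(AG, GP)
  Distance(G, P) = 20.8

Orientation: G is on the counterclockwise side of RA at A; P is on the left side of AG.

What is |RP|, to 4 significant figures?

34.31

R is at the origin; RA runs at -56.7° with length 28.3, so A = 28.3·(cos -56.7°, sin -56.7°) = (15.54, -23.65). ∠RAG = 121.9°, so AG runs at -56.7° + (180° − 121.9°) = 1.400° from the x-axis; with |AG| = 19.2, G = A + 19.2·(cos 1.400°, sin 1.400°) = (34.73, -23.18). AG ⟂ GP; with |GP| = 20.8 on the left of AG, P = G + 20.8·(-0.02443, 0.9997) = (34.22, -2.390). Then |RP| = |P − R| = 34.31.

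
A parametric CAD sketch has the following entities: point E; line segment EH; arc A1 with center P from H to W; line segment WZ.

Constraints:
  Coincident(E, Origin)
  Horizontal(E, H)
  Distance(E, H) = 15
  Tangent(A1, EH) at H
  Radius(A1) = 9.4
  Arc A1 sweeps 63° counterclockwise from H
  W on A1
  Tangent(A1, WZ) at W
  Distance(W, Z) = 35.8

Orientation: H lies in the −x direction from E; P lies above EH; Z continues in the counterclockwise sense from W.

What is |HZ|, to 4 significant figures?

44.47

E is at the origin; E and H share the same y with |EH| = 15.0 and H on the −x side, so H = (-15.00, 0.000). Since A1 is tangent to EH there, PH ⟂ EH, so P = H + (0, 9.4) = (-15.00, 9.400). On A1, H sits at bearing -90° from P; a 63° counterclockwise sweep puts W at bearing -27°, so W = P + 9.4·(cos -27°, sin -27°) = (-6.625, 5.132). Tangency of A1 to WZ means the radius PW is perpendicular to WZ, so WZ runs along (−sin -27°, cos -27°); with |WZ| = 35.8, Z = (9.628, 37.03). Then |HZ| = |Z − H| = 44.47.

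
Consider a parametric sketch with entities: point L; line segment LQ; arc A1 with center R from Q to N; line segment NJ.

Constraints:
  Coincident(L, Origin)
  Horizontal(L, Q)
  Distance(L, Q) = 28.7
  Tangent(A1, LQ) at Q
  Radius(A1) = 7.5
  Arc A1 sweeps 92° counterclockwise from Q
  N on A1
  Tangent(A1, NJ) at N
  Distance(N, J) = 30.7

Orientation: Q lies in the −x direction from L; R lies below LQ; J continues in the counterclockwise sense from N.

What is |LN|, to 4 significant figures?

37.02

L is at the origin; LQ is horizontal with |LQ| = 28.7 and Q on the −x side, so Q = (-28.70, 0.000). The tangent condition forces RQ to be normal to LQ, so R = Q + (0, -7.5) = (-28.70, -7.500). On A1, Q sits at bearing 90° from R; a 92° counterclockwise sweep puts N at bearing 182°, so N = R + 7.5·(cos 182°, sin 182°) = (-36.20, -7.762). Then |LN| = |N − L| = 37.02.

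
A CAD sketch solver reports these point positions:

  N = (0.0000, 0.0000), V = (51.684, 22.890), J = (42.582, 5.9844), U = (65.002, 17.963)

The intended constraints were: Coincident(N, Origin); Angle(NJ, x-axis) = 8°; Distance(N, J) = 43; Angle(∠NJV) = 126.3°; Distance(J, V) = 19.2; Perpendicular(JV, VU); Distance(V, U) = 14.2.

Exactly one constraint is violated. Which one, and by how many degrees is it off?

Perpendicular(JV, VU) — off by 8.00°.

N = (0.00, 0.00) ✓; NJ at 8.000° ✓; |NJ| = 43.00 ✓; ∠NJV = 126.3° ✓; |JV| = 19.20 ✓; ∠(JV, VU) = 82.00° ✗; |VU| = 14.20 ✓.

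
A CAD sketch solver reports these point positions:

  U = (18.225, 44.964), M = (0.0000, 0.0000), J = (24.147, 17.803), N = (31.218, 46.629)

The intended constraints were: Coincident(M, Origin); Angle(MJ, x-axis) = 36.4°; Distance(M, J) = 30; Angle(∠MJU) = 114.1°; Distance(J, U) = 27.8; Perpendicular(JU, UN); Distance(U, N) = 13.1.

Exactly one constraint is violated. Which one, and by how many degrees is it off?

Perpendicular(JU, UN) — off by 5.00°.

M = (0.00, 0.00) ✓; MJ at 36.40° ✓; |MJ| = 30.00 ✓; ∠MJU = 114.1° ✓; |JU| = 27.80 ✓; ∠(JU, UN) = 95.00° ✗; |UN| = 13.10 ✓.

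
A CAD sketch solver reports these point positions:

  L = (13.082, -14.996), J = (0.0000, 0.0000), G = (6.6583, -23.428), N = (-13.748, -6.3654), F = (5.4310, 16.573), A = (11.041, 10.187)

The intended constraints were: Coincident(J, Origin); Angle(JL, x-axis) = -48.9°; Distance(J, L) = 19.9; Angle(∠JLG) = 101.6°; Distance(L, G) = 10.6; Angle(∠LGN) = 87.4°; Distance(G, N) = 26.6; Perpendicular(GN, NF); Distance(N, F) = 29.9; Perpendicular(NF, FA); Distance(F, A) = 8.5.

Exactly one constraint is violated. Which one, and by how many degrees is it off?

Perpendicular(NF, FA) — off by 8.80°.

J = (0.00, 0.00) ✓; JL at -48.90° ✓; |JL| = 19.90 ✓; ∠JLG = 101.6° ✓; |LG| = 10.60 ✓; ∠LGN = 87.40° ✓; |GN| = 26.60 ✓; ∠(GN, NF) = 90.00° ✓; |NF| = 29.90 ✓; ∠(NF, FA) = 98.80° ✗; |FA| = 8.500 ✓.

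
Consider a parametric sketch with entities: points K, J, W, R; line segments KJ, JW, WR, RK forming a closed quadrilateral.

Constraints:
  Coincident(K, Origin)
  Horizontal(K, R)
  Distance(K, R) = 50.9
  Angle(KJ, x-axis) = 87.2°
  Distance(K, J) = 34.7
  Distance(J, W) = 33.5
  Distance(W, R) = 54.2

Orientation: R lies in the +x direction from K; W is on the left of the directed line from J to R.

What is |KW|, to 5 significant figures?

59.367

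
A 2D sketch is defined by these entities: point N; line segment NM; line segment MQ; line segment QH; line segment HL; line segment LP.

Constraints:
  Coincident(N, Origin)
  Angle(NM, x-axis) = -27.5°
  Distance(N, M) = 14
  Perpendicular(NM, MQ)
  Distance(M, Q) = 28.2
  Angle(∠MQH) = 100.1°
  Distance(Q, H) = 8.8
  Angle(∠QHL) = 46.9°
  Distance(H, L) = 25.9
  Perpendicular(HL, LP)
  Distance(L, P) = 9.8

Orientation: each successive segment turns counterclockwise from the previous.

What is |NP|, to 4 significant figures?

30.72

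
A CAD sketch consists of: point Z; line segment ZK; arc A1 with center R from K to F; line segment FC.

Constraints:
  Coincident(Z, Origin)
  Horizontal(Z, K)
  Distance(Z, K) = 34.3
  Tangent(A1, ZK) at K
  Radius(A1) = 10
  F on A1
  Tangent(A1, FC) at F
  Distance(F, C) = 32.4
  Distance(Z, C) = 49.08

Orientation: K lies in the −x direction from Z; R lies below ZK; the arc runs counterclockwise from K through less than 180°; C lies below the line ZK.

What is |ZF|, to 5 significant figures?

45.362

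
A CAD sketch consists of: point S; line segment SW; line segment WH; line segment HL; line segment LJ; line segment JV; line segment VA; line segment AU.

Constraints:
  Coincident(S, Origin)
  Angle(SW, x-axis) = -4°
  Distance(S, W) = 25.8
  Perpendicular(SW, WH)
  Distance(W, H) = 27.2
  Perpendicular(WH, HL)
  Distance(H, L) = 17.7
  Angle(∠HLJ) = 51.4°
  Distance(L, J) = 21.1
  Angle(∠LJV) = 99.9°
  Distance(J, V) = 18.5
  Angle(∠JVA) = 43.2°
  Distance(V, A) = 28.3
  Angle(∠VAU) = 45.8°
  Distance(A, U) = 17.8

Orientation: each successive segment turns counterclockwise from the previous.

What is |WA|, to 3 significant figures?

31.0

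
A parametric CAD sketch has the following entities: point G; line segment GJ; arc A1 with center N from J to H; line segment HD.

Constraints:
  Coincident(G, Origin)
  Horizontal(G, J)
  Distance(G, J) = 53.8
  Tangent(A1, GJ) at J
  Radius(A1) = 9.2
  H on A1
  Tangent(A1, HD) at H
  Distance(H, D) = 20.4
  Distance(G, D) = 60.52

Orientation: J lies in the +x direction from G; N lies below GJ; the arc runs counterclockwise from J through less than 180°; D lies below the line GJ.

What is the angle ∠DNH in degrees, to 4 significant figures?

65.73°

G is at the origin; GJ is horizontal with |GJ| = 53.8 and J on the +x side, so J = (53.80, 0.000). Tangency of A1 to GJ means the radius NJ is perpendicular to GJ, so N = J + (0, -9.2) = (53.80, -9.200). Since NH ⟂ HD (tangency), |ND| = √(9.2² + 20.4²) = 22.38 regardless of where H sits on A1. So D lies on both circle(G, 60.52) and circle(N, 22.38); the below-GJ intersection is D = (51.69, -31.48). H is the foot of the tangent from D: H = (45.09, -12.17).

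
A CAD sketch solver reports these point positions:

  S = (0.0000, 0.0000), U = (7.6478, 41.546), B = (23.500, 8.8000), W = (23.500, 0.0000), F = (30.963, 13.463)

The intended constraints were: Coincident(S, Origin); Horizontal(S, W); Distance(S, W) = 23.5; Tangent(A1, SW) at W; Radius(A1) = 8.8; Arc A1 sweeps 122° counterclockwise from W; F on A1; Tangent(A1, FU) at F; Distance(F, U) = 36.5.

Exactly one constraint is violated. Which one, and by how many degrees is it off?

Tangent(A1, FU) at F — off by 7.70°.

S = (0.00, 0.00) ✓; S.y = 0.00, W.y = 0.00 ✓; |SW| = 23.50 ✓; ∠(BW, WS) = 90.00° ✓; |BW| = 8.800 ✓; bearing(B→F) − bearing(B→W) = 122.0° ✓; |BF| = 8.800 ✓; ∠(BF, FU) = 82.30° ✗; |FU| = 36.50 ✓.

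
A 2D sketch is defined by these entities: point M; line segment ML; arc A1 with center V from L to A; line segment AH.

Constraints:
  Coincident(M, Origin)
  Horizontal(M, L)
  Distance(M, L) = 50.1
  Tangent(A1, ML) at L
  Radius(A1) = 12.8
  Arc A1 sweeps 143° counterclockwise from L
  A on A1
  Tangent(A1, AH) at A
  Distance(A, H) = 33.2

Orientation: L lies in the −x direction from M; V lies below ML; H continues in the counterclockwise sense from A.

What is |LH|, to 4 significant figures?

46.94

M is at the origin; ML is horizontal with |ML| = 50.1 and L on the −x side, so L = (-50.10, 0.000). The tangent condition forces VL to be normal to ML, so V = L + (0, -12.8) = (-50.10, -12.80). On A1, L sits at bearing 90° from V; a 143° counterclockwise sweep puts A at bearing 233°, so A = V + 12.8·(cos 233°, sin 233°) = (-57.80, -23.02). The tangent condition forces VA to be normal to AH, so AH runs along (−sin 233°, cos 233°); with |AH| = 33.2, H = (-31.29, -43.00). Then |LH| = |H − L| = 46.94.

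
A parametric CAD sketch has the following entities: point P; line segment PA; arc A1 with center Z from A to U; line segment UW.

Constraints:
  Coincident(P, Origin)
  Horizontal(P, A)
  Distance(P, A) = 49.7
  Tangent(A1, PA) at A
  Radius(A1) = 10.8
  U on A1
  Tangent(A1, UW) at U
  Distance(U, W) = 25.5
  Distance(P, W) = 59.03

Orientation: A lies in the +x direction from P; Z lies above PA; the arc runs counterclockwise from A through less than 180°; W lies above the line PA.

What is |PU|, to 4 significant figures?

61.10

Checks: |ZU| = 10.80 ✓; ∠(ZU, UW) = 90.00° ✓; |UW| = 25.50 ✓; |PW| = 59.03 ✓.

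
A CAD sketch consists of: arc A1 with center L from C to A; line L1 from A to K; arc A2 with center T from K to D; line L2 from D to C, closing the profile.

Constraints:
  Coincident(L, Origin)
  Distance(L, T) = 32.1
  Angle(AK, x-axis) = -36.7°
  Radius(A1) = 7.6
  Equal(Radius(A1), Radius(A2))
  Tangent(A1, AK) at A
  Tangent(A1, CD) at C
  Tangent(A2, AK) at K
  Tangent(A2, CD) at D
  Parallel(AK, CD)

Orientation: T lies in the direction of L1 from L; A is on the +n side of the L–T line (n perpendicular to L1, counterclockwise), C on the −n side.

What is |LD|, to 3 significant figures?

33.0

The slot axis is L1's direction at -36.7°, so u = (cos -36.7°, sin -36.7°) = (0.802, -0.598) and n = (−sin -36.7°, cos -36.7°) = (0.598, 0.802). L is at the origin and T lies 32.1 along u from L, so T = 32.1·u = (25.7, -19.2). Tangency of A1 to both parallel lines with radius 7.6 puts A and C at L ± 7.6·n: A = (4.54, 6.09), C = (-4.54, -6.09). Equal radii place K and D the same way about T: K = T + 7.6·n = (30.3, -13.1), D = T − 7.6·n = (21.2, -25.3). Then |LD| = |D − L| = 33.0.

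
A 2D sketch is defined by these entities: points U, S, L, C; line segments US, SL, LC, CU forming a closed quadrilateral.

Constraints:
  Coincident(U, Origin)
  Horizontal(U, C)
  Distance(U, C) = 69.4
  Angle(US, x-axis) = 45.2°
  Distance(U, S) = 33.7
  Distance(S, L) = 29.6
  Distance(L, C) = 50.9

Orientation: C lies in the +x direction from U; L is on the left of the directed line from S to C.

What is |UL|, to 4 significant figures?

63.30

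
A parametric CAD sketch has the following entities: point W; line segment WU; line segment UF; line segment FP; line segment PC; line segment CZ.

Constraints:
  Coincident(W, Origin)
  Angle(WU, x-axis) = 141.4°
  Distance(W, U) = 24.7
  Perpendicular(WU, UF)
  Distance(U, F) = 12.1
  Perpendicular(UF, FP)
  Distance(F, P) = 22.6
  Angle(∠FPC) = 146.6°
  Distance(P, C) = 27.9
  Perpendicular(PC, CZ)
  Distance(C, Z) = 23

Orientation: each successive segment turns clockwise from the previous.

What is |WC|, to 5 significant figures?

21.441

W is at the origin; WU runs at 141.4° with length 24.7, so U = (-19.304, 15.410). WU is perpendicular to UF, so UF runs at 51.400°; with |UF| = 12.1, F = (-11.755, 24.866). UF is perpendicular to FP, so FP runs at -38.600°; with |FP| = 22.6, P = (5.9078, 10.767). ∠FPC = 146.6° gives PC at -72.000° from the x-axis; with |PC| = 27.9, C = (14.529, -15.768). Then |WC| = |C − W| = 21.441.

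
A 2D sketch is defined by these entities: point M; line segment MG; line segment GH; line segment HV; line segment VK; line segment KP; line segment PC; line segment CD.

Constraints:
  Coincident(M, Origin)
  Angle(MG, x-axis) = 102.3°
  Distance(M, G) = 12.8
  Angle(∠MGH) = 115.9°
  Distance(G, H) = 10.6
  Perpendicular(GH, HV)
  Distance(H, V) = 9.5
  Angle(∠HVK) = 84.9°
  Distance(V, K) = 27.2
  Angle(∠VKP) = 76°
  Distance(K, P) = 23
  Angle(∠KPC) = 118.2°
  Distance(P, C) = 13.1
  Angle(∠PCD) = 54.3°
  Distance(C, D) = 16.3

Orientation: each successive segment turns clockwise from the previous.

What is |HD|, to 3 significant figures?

14.1

M is at the origin; MG runs at 102.3° with length 12.8, so G = (-2.73, 12.5). ∠MGH = 115.9° gives GH at 38.2° from the x-axis; with |GH| = 10.6, H = (5.60, 19.1). GH is perpendicular to HV, so HV runs at -51.8°; with |HV| = 9.5, V = (11.5, 11.6). ∠HVK = 84.9° gives VK at -147° from the x-axis; with |VK| = 27.2, K = (-11.3, -3.26). ∠VKP = 76.0° gives KP at 109° from the x-axis; with |KP| = 23.0, P = (-18.8, 18.5). ∠KPC = 118.2° gives PC at 47.3° from the x-axis; with |PC| = 13.1, C = (-9.95, 28.1). ∠PCD = 54.3° gives CD at -78.4° from the x-axis; with |CD| = 16.3, D = (-6.67, 12.1). Then |HD| = |D − H| = 14.1.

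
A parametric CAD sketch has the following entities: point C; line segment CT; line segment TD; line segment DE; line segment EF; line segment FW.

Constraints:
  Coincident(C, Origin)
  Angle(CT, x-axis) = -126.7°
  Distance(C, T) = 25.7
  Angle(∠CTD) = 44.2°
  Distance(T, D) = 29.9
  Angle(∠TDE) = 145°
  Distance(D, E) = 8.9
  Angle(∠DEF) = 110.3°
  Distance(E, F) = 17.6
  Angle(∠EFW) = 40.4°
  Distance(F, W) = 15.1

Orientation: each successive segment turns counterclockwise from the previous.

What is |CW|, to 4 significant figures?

12.18

C is at the origin; CT runs at -126.7° with length 25.7, so T = (-15.36, -20.61). ∠CTD = 44.2° gives TD at 9.100° from the x-axis; with |TD| = 29.9, D = (14.16, -15.88). ∠TDE = 145.0° gives DE at 44.10° from the x-axis; with |DE| = 8.9, E = (20.56, -9.683). ∠DEF = 110.3° gives EF at 113.8° from the x-axis; with |EF| = 17.6, F = (13.45, 6.420). ∠EFW = 40.4° gives FW at -106.6° from the x-axis; with |FW| = 15.1, W = (9.140, -8.050). Then |CW| = |W − C| = 12.18.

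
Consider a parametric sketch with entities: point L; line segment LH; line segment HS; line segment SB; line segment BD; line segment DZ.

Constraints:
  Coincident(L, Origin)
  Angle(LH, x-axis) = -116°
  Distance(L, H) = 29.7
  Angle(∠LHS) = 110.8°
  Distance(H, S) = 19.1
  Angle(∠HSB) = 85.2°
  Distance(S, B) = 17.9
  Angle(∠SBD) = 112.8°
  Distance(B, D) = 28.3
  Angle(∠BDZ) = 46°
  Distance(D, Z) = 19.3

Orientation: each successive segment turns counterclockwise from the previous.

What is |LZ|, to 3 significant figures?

20.9

∠SBD = 112.8° gives BD at 115° from the x-axis; with |BD| = 28.3, D = (-0.0169, -1.71). ∠BDZ = 46.0° gives DZ at -111° from the x-axis; with |DZ| = 19.3, Z = (-6.87, -19.8). Then |LZ| = |Z − L| = 20.9.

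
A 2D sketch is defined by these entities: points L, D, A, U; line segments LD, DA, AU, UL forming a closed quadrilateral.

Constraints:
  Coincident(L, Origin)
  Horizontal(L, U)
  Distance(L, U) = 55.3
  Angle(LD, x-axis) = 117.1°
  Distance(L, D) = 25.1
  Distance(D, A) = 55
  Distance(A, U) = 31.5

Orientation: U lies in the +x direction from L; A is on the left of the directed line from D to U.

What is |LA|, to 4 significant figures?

52.03

L is at the origin; LU is horizontal with |LU| = 55.3 and U in +x, so U = (55.3, 0). LD runs at 117.1° with |LD| = 25.1, so D = (-11.43, 22.34). A is determined by |DA| = 55.0 and |AU| = 31.5 together: it lies at the intersection of circle(D, 55.0) and circle(U, 31.5). With |DU| = 70.38, the foot of the radical line on DU is 49.63 from D and the perpendicular offset is √(55.0² − 49.63²) = 23.70. Taking the left-of-DU solution: A = (43.15, 29.06).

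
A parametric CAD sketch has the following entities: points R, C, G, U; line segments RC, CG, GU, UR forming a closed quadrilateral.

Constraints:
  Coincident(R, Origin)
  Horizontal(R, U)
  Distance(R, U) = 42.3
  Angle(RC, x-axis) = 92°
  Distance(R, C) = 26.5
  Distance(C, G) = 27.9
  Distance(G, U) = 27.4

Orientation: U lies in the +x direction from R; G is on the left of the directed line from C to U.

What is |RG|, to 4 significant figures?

34.92

Checks: |CG| = 27.90 ✓; |GU| = 27.40 ✓.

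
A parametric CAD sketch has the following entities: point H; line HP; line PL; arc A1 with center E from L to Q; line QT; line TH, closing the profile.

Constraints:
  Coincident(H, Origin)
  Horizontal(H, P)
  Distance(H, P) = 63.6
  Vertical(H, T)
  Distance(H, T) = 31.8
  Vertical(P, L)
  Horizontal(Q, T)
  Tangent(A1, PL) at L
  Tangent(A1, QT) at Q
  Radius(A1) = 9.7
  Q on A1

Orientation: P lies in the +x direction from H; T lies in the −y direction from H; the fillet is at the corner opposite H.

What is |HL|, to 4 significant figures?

67.33

H is at the origin; H and P share the same y with |HP| = 63.6 and P on the +x side, so P = (63.60, 0.000). H and T share the same x with |HT| = 31.8 and T on the −y side, so T = (0.000, -31.80). The virtual corner opposite H is at (63.60, -31.80). The tangent condition forces EL to be normal to PL and tangency of A1 to QT means the radius EQ is perpendicular to QT, with radius 9.7, so the center E sits 9.7 in from both sides at E = (53.90, -22.10). That places the tangent points at L = (63.60, -22.10) on PL and Q = (53.90, -31.80) on QT. Then |HL| = |L − H| = 67.33.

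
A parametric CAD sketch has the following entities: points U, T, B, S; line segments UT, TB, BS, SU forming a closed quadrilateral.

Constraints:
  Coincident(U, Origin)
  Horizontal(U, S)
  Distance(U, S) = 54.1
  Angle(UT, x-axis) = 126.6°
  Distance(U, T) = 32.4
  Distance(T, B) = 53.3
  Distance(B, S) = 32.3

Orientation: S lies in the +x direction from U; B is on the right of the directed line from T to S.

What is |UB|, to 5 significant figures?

23.609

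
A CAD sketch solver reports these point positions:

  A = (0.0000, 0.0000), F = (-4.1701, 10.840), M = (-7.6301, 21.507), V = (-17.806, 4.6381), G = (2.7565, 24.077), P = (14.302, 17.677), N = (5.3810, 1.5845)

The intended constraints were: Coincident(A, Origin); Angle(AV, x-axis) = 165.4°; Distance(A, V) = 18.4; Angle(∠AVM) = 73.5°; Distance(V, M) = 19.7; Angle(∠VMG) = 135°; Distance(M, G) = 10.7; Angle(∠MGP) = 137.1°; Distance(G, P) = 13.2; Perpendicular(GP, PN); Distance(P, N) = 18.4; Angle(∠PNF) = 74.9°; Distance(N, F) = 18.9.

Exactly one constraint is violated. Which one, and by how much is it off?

Distance(N, F) = 18.9 — off by 5.60.

A = (0.00, 0.00) ✓; AV at 165.4° ✓; |AV| = 18.40 ✓; ∠AVM = 73.50° ✓; |VM| = 19.70 ✓; ∠VMG = 135.0° ✓; |MG| = 10.70 ✓; ∠MGP = 137.1° ✓; |GP| = 13.20 ✓; ∠(GP, PN) = 90.00° ✓; |PN| = 18.40 ✓; ∠PNF = 74.90° ✓; |NF| = 13.30 ✗.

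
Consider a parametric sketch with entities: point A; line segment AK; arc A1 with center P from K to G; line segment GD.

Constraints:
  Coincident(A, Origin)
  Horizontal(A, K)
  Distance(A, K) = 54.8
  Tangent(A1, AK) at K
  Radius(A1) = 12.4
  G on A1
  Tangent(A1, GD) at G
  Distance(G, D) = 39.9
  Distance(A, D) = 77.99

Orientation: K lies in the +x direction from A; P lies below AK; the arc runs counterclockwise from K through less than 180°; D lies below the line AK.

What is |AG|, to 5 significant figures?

46.115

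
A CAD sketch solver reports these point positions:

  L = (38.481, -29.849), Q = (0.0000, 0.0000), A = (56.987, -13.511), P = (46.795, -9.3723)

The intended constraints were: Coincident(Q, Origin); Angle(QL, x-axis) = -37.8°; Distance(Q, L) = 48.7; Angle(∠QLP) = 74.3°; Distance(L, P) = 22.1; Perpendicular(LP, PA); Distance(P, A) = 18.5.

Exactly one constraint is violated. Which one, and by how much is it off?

Distance(P, A) = 18.5 — off by 7.50.

Q = (0.00, 0.00) ✓; QL at -37.80° ✓; |QL| = 48.70 ✓; ∠QLP = 74.30° ✓; |LP| = 22.10 ✓; ∠(LP, PA) = 90.00° ✓; |PA| = 11.00 ✗.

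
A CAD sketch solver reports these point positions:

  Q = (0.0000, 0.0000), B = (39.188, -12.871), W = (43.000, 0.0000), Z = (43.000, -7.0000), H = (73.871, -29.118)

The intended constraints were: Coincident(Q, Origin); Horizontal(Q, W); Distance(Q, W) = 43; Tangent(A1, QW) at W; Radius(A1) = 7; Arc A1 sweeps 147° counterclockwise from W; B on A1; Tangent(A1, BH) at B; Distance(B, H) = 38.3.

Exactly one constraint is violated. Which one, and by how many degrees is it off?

Tangent(A1, BH) at B — off by 7.89°.

Q = (0.00, 0.00) ✓; Q.y = 0.00, W.y = 0.00 ✓; |QW| = 43.00 ✓; ∠(ZW, WQ) = 90.00° ✓; |ZW| = 7.000 ✓; bearing(Z→B) − bearing(Z→W) = 147.0° ✓; |ZB| = 7.000 ✓; ∠(ZB, BH) = 82.11° ✗; |BH| = 38.30 ✓.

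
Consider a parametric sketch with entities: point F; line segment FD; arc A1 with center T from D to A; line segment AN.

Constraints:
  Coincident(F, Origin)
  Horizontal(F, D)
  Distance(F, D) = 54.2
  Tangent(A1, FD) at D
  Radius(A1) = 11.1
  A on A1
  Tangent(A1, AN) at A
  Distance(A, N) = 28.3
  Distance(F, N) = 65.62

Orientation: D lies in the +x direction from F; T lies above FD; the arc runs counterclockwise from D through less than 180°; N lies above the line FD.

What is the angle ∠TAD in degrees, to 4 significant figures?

31.24°

F is at the origin; F and D share the same y with |FD| = 54.2 and D on the +x side, so D = (54.20, 0.000). Since A1 is tangent to FD there, TD ⟂ FD, so T = D + (0, 11.1) = (54.20, 11.10). Since TA ⟂ AN (tangency), |TN| = √(11.1² + 28.3²) = 30.40 regardless of where A sits on A1. So N lies on both circle(F, 65.62) and circle(T, 30.40); the above-FD intersection is N = (50.97, 41.33). A is the foot of the tangent from N: A = (64.04, 16.23).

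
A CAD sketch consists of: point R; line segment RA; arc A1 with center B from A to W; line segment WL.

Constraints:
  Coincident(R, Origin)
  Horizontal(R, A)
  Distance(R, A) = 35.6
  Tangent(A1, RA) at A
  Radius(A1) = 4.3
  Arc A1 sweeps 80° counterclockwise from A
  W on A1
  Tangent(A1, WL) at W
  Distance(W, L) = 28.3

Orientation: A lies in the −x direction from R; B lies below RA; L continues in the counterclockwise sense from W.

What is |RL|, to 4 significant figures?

54.68

R is at the origin; R and A share the same y with |RA| = 35.6 and A on the −x side, so A = (-35.60, 0.000). Tangency of A1 to RA means the radius BA is perpendicular to RA, so B = A + (0, -4.3) = (-35.60, -4.300). On A1, A sits at bearing 90° from B; an 80° counterclockwise sweep puts W at bearing 170°, so W = B + 4.3·(cos 170°, sin 170°) = (-39.83, -3.553). Since A1 is tangent to WL there, BW ⟂ WL, so WL runs along (−sin 170°, cos 170°); with |WL| = 28.3, L = (-44.75, -31.42). Then |RL| = |L − R| = 54.68.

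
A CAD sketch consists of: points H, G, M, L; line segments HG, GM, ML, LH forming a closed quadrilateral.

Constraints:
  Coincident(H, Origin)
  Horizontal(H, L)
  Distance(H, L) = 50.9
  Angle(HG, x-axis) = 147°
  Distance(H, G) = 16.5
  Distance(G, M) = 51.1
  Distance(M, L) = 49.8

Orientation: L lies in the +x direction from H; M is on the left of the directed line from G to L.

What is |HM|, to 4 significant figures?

49.14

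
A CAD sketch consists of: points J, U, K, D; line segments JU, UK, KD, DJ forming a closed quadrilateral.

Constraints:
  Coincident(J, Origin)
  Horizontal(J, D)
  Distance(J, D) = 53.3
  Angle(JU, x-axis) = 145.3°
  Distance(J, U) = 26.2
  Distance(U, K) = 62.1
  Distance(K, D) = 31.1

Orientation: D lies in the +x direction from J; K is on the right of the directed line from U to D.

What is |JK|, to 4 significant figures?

35.90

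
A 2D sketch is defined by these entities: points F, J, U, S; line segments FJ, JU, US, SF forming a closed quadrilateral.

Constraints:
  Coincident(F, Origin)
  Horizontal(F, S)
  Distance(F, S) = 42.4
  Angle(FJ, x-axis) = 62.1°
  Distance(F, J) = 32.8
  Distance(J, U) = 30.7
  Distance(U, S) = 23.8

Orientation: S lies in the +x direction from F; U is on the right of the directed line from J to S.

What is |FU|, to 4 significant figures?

18.71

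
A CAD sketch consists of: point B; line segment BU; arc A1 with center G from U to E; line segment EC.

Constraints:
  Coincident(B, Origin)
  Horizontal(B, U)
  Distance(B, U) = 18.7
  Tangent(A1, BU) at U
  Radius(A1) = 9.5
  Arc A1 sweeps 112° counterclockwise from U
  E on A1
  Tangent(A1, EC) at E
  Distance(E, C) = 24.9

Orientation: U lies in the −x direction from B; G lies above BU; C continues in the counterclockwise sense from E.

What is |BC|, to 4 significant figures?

40.94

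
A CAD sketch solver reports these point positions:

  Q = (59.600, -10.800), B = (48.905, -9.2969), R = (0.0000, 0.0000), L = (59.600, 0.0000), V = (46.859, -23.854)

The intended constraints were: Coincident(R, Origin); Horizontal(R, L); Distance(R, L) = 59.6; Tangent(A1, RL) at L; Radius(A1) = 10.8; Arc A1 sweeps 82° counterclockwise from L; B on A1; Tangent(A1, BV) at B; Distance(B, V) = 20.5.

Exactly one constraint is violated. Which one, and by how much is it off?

Distance(B, V) = 20.5 — off by 5.80.

R = (0.00, 0.00) ✓; R.y = 0.00, L.y = 0.00 ✓; |RL| = 59.60 ✓; ∠(QL, LR) = 90.00° ✓; |QL| = 10.80 ✓; bearing(Q→B) − bearing(Q→L) = 82.00° ✓; |QB| = 10.80 ✓; ∠(QB, BV) = 90.00° ✓; |BV| = 14.70 ✗.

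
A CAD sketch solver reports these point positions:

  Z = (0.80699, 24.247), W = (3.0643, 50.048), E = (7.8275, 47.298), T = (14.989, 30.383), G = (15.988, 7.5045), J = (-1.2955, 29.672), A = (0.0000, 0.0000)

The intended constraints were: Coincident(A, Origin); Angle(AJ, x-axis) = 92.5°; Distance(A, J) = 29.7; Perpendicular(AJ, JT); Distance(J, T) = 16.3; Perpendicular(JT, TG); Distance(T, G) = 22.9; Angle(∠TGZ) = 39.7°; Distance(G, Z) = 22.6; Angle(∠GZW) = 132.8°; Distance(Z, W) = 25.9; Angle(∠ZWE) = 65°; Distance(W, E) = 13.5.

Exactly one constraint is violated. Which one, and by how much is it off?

Distance(W, E) = 13.5 — off by 8.00.

A = (0.00, 0.00) ✓; AJ at 92.50° ✓; |AJ| = 29.70 ✓; ∠(AJ, JT) = 90.00° ✓; |JT| = 16.30 ✓; ∠(JT, TG) = 90.00° ✓; |TG| = 22.90 ✓; ∠TGZ = 39.70° ✓; |GZ| = 22.60 ✓; ∠GZW = 132.8° ✓; |ZW| = 25.90 ✓; ∠ZWE = 65.00° ✓; |WE| = 5.500 ✗.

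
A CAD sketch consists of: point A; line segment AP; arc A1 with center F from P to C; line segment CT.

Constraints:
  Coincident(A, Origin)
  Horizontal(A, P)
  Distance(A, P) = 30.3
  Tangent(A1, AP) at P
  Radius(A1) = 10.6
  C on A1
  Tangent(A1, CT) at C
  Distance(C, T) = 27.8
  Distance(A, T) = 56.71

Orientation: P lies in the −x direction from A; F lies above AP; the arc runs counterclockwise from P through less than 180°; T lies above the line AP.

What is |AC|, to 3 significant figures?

29.0

Checks: A = (0.00, 0.00) ✓; ∠(FP, PA) = 90.00° ✓; |FC| = 10.60 ✓; ∠(FC, CT) = 90.00° ✓; |CT| = 27.80 ✓; |AT| = 56.71 ✓.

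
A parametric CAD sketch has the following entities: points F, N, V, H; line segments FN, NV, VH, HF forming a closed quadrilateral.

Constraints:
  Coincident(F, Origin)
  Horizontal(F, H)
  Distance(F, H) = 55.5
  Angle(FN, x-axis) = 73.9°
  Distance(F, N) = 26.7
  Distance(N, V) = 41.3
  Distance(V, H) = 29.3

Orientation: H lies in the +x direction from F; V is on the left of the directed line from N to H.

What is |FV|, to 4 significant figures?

56.34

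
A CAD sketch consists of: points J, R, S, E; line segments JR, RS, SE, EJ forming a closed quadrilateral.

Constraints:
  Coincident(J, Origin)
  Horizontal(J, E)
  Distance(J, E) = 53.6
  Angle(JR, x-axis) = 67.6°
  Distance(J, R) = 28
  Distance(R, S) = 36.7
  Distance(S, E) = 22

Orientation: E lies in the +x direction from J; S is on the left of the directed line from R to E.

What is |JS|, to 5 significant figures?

51.518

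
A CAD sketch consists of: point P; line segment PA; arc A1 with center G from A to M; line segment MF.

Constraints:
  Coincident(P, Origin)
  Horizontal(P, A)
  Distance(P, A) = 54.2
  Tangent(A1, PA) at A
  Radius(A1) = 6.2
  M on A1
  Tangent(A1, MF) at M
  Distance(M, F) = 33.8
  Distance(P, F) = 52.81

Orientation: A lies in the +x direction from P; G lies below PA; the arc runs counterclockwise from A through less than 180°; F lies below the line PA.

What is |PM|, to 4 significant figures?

48.48

P is at the origin; PA is horizontal with |PA| = 54.2 and A on the +x side, so A = (54.20, 0.000). A1 meets PA tangentially, so GA is at right angles to PA, so G = A + (0, -6.2) = (54.20, -6.200). Since GM ⟂ MF (tangency), |GF| = √(6.2² + 33.8²) = 34.36 regardless of where M sits on A1. So F lies on both circle(P, 52.81) and circle(G, 34.36); the below-PA intersection is F = (38.11, -36.56). M is the foot of the tangent from F: M = (48.29, -4.332).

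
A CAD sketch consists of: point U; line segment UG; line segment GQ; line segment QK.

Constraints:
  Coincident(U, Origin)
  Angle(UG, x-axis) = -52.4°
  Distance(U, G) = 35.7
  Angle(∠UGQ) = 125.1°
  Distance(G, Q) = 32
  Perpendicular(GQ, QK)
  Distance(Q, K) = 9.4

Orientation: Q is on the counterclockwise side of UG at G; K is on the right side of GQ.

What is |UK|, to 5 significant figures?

65.190

U is at the origin; UG runs at -52.4° with length 35.7, so G = 35.7·(cos -52.4°, sin -52.4°) = (21.782, -28.285). ∠UGQ = 125.1°, so GQ runs at -52.4° + (180° − 125.1°) = 2.5000° from the x-axis; with |GQ| = 32.0, Q = G + 32.0·(cos 2.5000°, sin 2.5000°) = (53.752, -26.889). GQ is perpendicular to QK; with |QK| = 9.4 on the right of GQ, K = Q + 9.4·(0.043619, -0.99905) = (54.162, -36.280). Then |UK| = |K − U| = 65.190.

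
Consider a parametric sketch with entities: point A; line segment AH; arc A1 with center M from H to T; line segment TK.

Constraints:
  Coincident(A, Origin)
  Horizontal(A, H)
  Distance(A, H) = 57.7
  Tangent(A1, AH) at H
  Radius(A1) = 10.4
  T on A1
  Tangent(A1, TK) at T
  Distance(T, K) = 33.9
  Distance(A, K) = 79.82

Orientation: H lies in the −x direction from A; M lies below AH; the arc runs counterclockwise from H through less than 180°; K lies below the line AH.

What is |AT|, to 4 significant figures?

68.97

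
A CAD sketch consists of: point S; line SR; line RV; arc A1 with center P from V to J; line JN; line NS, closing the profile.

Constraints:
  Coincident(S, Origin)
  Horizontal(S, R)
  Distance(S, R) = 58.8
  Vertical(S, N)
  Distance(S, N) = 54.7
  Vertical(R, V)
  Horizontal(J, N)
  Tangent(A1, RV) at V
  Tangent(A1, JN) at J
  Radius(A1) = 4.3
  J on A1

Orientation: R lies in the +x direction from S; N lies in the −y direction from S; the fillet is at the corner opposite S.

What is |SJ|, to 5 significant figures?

77.216

S is at the origin; S and R share the same y with |SR| = 58.8 and R on the +x side, so R = (58.800, 0.0000). SN is vertical with |SN| = 54.7 and N on the −y side, so N = (0.0000, -54.700). The virtual corner opposite S is at (58.800, -54.700). A1 meets RV tangentially, so PV is at right angles to RV and the tangent condition forces PJ to be normal to JN, with radius 4.3, so the center P sits 4.3 in from both sides at P = (54.500, -50.400). That places the tangent points at V = (58.800, -50.400) on RV and J = (54.500, -54.700) on JN. Then |SJ| = |J − S| = 77.216.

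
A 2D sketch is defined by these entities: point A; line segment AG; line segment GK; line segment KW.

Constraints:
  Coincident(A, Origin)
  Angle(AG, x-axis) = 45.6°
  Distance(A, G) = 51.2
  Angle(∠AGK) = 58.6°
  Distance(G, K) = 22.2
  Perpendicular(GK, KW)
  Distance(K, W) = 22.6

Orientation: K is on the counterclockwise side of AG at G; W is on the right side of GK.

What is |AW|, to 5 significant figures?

66.453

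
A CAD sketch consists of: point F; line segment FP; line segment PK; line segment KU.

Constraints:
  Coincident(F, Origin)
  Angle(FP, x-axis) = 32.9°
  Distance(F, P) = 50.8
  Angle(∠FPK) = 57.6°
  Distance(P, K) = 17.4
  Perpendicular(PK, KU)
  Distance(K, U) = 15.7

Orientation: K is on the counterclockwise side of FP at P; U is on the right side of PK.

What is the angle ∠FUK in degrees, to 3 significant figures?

9.51°

∠FPK = 57.6°, so PK runs at 32.9° + (180° − 57.6°) = 155° from the x-axis; with |PK| = 17.4, K = P + 17.4·(cos 155°, sin 155°) = (26.8, 34.9). The perpendicularity gives KU at right angles to PK; with |KU| = 15.7 on the right of PK, U = K + 15.7·(0.418, 0.909) = (33.4, 49.1). Then cos ∠FUK = UF·UK / (|UF||UK|), giving 9.51°.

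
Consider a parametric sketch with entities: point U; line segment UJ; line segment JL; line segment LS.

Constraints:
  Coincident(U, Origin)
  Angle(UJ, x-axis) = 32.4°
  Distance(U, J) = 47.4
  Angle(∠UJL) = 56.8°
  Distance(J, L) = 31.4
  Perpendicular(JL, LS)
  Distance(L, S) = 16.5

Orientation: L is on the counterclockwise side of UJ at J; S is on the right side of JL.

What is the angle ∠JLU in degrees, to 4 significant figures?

82.18°

U is at the origin; UJ runs at 32.4° with length 47.4, so J = 47.4·(cos 32.4°, sin 32.4°) = (40.02, 25.40). ∠UJL = 56.8°, so JL runs at 32.4° + (180° − 56.8°) = 155.6° from the x-axis; with |JL| = 31.4, L = J + 31.4·(cos 155.6°, sin 155.6°) = (11.43, 38.37). Then cos ∠JLU = LJ·LU / (|LJ||LU|), giving 82.18°.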